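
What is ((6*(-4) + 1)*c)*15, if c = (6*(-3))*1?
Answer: 6210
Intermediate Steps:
c = -18 (c = -18*1 = -18)
((6*(-4) + 1)*c)*15 = ((6*(-4) + 1)*(-18))*15 = ((-24 + 1)*(-18))*15 = -23*(-18)*15 = 414*15 = 6210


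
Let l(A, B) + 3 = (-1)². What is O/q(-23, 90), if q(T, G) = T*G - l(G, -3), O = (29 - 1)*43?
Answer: -301/517 ≈ -0.58220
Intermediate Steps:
O = 1204 (O = 28*43 = 1204)
l(A, B) = -2 (l(A, B) = -3 + (-1)² = -3 + 1 = -2)
q(T, G) = 2 + G*T (q(T, G) = T*G - 1*(-2) = G*T + 2 = 2 + G*T)
O/q(-23, 90) = 1204/(2 + 90*(-23)) = 1204/(2 - 2070) = 1204/(-2068) = 1204*(-1/2068) = -301/517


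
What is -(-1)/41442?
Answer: 1/41442 ≈ 2.4130e-5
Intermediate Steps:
-(-1)/41442 = -1*(-1/41442) = 1/41442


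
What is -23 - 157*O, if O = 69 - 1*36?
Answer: -5204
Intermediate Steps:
O = 33 (O = 69 - 36 = 33)
-23 - 157*O = -23 - 157*33 = -23 - 5181 = -5204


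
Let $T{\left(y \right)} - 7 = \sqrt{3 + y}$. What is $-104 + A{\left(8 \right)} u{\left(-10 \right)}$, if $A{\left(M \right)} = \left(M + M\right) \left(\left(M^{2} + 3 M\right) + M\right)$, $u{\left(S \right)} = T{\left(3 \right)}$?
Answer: $10648 + 1536 \sqrt{6} \approx 14410.0$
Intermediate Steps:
$T{\left(y \right)} = 7 + \sqrt{3 + y}$
$u{\left(S \right)} = 7 + \sqrt{6}$ ($u{\left(S \right)} = 7 + \sqrt{3 + 3} = 7 + \sqrt{6}$)
$A{\left(M \right)} = 2 M \left(M^{2} + 4 M\right)$
$-104 + A{\left(8 \right)} u{\left(-10 \right)} = -104 + 2 \cdot 8^{2} \left(4 + 8\right) \left(7 + \sqrt{6}\right) = -104 + 2 \cdot 64 \cdot 12 \left(7 + \sqrt{6}\right) = -104 + 1536 \left(7 + \sqrt{6}\right) = -104 + \left(10752 + 1536 \sqrt{6}\right) = 10648 + 1536 \sqrt{6}$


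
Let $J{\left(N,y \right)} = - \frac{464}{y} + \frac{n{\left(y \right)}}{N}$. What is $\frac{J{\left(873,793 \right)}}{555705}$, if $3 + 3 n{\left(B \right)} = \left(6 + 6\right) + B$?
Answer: $- \frac{115846}{230825075247} \approx -5.0188 \cdot 10^{-7}$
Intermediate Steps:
$n{\left(B \right)} = 3 + \frac{B}{3}$ ($n{\left(B \right)} = -1 + \frac{\left(6 + 6\right) + B}{3} = -1 + \frac{12 + B}{3} = -1 + \left(4 + \frac{B}{3}\right) = 3 + \frac{B}{3}$)
$J{\left(N,y \right)} = - \frac{464}{y} + \frac{3 + \frac{y}{3}}{N}$
$\frac{J{\left(873,793 \right)}}{555705} = \frac{- \frac{464}{793} + \frac{3}{873} + \frac{1}{3} \cdot 793 \cdot \frac{1}{873}}{555705} = \left(\left(-464\right) \frac{1}{793} + 3 \cdot \frac{1}{873} + \frac{1}{3} \cdot 793 \cdot \frac{1}{873}\right) \frac{1}{555705} = \left(- \frac{464}{793} + \frac{1}{291} + \frac{793}{2619}\right) \frac{1}{555705} = \left(- \frac{579230}{2076867}\right) \frac{1}{555705} = - \frac{115846}{230825075247}$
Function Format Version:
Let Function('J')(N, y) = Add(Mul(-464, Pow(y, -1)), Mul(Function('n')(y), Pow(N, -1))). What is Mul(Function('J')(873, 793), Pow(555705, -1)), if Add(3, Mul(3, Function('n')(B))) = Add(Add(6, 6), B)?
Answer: Rational(-115846, 230825075247) ≈ -5.0188e-7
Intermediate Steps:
Function('n')(B) = Add(3, Mul(Rational(1, 3), B)) (Function('n')(B) = Add(-1, Mul(Rational(1, 3), Add(Add(6, 6), B))) = Add(-1, Mul(Rational(1, 3), Add(12, B))) = Add(-1, Add(4, Mul(Rational(1, 3), B))) = Add(3, Mul(Rational(1, 3), B)))
Function('J')(N, y) = Add(Mul(-464, Pow(y, -1)), Mul(Pow(N, -1), Add(3, Mul(Rational(1, 3), y)))) (Function('J')(N, y) = Add(Mul(-464, Pow(y, -1)), Mul(Add(3, Mul(Rational(1, 3), y)), Pow(N, -1))) = Add(Mul(-464, Pow(y, -1)), Mul(Pow(N, -1), Add(3, Mul(Rational(1, 3), y)))))
Mul(Function('J')(873, 793), Pow(555705, -1)) = Mul(Add(Mul(-464, Pow(793, -1)), Mul(3, Pow(873, -1)), Mul(Rational(1, 3), 793, Pow(873, -1))), Pow(555705, -1)) = Mul(Add(Mul(-464, Rational(1, 793)), Mul(3, Rational(1, 873)), Mul(Rational(1, 3), 793, Rational(1, 873))), Rational(1, 555705)) = Mul(Add(Rational(-464, 793), Rational(1, 291), Rational(793, 2619)), Rational(1, 555705)) = Mul(Rational(-579230, 2076867), Rational(1, 555705)) = Rational(-115846, 230825075247)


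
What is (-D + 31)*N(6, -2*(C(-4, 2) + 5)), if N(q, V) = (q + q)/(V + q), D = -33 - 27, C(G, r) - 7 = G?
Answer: -546/5 ≈ -109.20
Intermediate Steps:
C(G, r) = 7 + G
D = -60
N(q, V) = 2*q/(V + q) (N(q, V) = (2*q)/(V + q) = 2*q/(V + q))
(-D + 31)*N(6, -2*(C(-4, 2) + 5)) = (-1*(-60) + 31)*(2*6/(-2*((7 - 4) + 5) + 6)) = (60 + 31)*(2*6/(-2*(3 + 5) + 6)) = 91*(2*6/(-2*8 + 6)) = 91*(2*6/(-16 + 6)) = 91*(2*6/(-10)) = 91*(2*6*(-⅒)) = 91*(-6/5) = -546/5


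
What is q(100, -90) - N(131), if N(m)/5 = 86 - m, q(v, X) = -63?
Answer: 162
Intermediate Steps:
N(m) = 430 - 5*m (N(m) = 5*(86 - m) = 430 - 5*m)
q(100, -90) - N(131) = -63 - (430 - 5*131) = -63 - (430 - 655) = -63 - 1*(-225) = -63 + 225 = 162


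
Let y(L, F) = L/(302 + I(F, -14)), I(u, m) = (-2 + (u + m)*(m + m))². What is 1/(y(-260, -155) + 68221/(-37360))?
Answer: -417931413360/763165963621 ≈ -0.54763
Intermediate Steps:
I(u, m) = (-2 + 2*m*(m + u))² (I(u, m) = (-2 + (m + u)*(2*m))² = (-2 + 2*m*(m + u))²)
y(L, F) = L/(302 + 4*(195 - 14*F)²) (y(L, F) = L/(302 + 4*(-1 + (-14)² - 14*F)²) = L/(302 + 4*(-1 + 196 - 14*F)²) = L/(302 + 4*(195 - 14*F)²))
1/(y(-260, -155) + 68221/(-37360)) = 1/((½)*(-260)/(151 + 2*(-195 + 14*(-155))²) + 68221/(-37360)) = 1/((½)*(-260)/(151 + 2*(-195 - 2170)²) + 68221*(-1/37360)) = 1/((½)*(-260)/(151 + 2*(-2365)²) - 68221/37360) = 1/((½)*(-260)/(151 + 2*5593225) - 68221/37360) = 1/((½)*(-260)/(151 + 11186450) - 68221/37360) = 1/((½)*(-260)/11186601 - 68221/37360) = 1/((½)*(-260)*(1/11186601) - 68221/37360) = 1/(-130/11186601 - 68221/37360) = 1/(-763165963621/417931413360) = -417931413360/763165963621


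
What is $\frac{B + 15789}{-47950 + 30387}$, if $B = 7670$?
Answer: $- \frac{23459}{17563} \approx -1.3357$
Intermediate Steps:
$\frac{B + 15789}{-47950 + 30387} = \frac{7670 + 15789}{-47950 + 30387} = \frac{23459}{-17563} = 23459 \left(- \frac{1}{17563}\right) = - \frac{23459}{17563}$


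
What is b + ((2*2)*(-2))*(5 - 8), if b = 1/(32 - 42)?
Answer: 239/10 ≈ 23.900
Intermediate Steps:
b = -1/10 (b = 1/(-10) = -1/10 ≈ -0.10000)
b + ((2*2)*(-2))*(5 - 8) = -1/10 + ((2*2)*(-2))*(5 - 8) = -1/10 + (4*(-2))*(-3) = -1/10 - 8*(-3) = -1/10 + 24 = 239/10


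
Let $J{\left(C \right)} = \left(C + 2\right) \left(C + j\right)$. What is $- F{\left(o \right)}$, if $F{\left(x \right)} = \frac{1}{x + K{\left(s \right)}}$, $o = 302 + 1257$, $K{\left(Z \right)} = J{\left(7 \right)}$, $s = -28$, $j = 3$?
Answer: $- \frac{1}{1649} \approx -0.00060643$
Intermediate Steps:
$J{\left(C \right)} = \left(2 + C\right) \left(3 + C\right)$ ($J{\left(C \right)} = \left(C + 2\right) \left(C + 3\right) = \left(2 + C\right) \left(3 + C\right)$)
$K{\left(Z \right)} = 90$ ($K{\left(Z \right)} = 6 + 7^{2} + 5 \cdot 7 = 6 + 49 + 35 = 90$)
$o = 1559$
$F{\left(x \right)} = \frac{1}{90 + x}$ ($F{\left(x \right)} = \frac{1}{x + 90} = \frac{1}{90 + x}$)
$- F{\left(o \right)} = - \frac{1}{90 + 1559} = - \frac{1}{1649}$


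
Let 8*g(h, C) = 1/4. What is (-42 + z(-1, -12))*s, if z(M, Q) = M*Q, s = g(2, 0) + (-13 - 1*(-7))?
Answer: 2865/16 ≈ 179.06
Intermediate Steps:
g(h, C) = 1/32 (g(h, C) = (1/8)/4 = (1/8)*(1/4) = 1/32)
s = -191/32 (s = 1/32 + (-13 - 1*(-7)) = 1/32 + (-13 + 7) = 1/32 - 6 = -191/32 ≈ -5.9688)
(-42 + z(-1, -12))*s = (-42 - 1*(-12))*(-191/32) = (-42 + 12)*(-191/32) = -30*(-191/32) = 2865/16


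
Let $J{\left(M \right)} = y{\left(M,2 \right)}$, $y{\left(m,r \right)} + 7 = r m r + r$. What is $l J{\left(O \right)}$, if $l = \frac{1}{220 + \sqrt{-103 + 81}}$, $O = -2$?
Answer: $- \frac{130}{2201} + \frac{13 i \sqrt{22}}{48422} \approx -0.059064 + 0.0012593 i$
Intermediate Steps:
$y{\left(m,r \right)} = -7 + r + m r^{2}$ ($y{\left(m,r \right)} = -7 + \left(r m r + r\right) = -7 + \left(m r r + r\right) = -7 + \left(m r^{2} + r\right) = -7 + \left(r + m r^{2}\right) = -7 + r + m r^{2}$)
$J{\left(M \right)} = -5 + 4 M$ ($J{\left(M \right)} = -7 + 2 + M 2^{2} = -7 + 2 + M 4 = -7 + 2 + 4 M = -5 + 4 M$)
$l = \frac{1}{220 + i \sqrt{22}}$ ($l = \frac{1}{220 + \sqrt{-22}} = \frac{1}{220 + i \sqrt{22}} \approx 0.0045434 - 9.687 \cdot 10^{-5} i$)
$l J{\left(O \right)} = \left(\frac{10}{2201} - \frac{i \sqrt{22}}{48422}\right) \left(-5 + 4 \left(-2\right)\right) = \left(\frac{10}{2201} - \frac{i \sqrt{22}}{48422}\right) \left(-5 - 8\right) = \left(\frac{10}{2201} - \frac{i \sqrt{22}}{48422}\right) \left(-13\right) = - \frac{130}{2201} + \frac{13 i \sqrt{22}}{48422}$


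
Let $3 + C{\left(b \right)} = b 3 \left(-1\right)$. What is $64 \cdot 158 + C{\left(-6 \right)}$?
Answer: $10127$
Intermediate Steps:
$C{\left(b \right)} = -3 - 3 b$ ($C{\left(b \right)} = -3 + b 3 \left(-1\right) = -3 + 3 b \left(-1\right) = -3 - 3 b$)
$64 \cdot 158 + C{\left(-6 \right)} = 64 \cdot 158 - -15 = 10112 + \left(-3 + 18\right) = 10112 + 15 = 10127$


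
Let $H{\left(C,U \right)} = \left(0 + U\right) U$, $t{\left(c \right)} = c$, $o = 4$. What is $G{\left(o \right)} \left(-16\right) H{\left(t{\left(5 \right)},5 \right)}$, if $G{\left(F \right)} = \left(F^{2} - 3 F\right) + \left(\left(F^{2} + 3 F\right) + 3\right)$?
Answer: $-14000$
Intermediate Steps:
$G{\left(F \right)} = 3 + 2 F^{2}$ ($G{\left(F \right)} = \left(F^{2} - 3 F\right) + \left(3 + F^{2} + 3 F\right) = 3 + 2 F^{2}$)
$H{\left(C,U \right)} = U^{2}$ ($H{\left(C,U \right)} = U U = U^{2}$)
$G{\left(o \right)} \left(-16\right) H{\left(t{\left(5 \right)},5 \right)} = \left(3 + 2 \cdot 4^{2}\right) \left(-16\right) 5^{2} = \left(3 + 2 \cdot 16\right) \left(-16\right) 25 = \left(3 + 32\right) \left(-16\right) 25 = 35 \left(-16\right) 25 = \left(-560\right) 25 = -14000$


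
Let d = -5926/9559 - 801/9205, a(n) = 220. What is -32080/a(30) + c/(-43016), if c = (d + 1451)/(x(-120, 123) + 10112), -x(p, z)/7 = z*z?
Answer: -13217297682864075181/90642315999026330 ≈ -145.82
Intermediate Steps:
x(p, z) = -7*z**2 (x(p, z) = -7*z*z = -7*z**2)
d = -62205589/87990595 (d = -5926*1/9559 - 801*1/9205 = -5926/9559 - 801/9205 = -62205589/87990595 ≈ -0.70696)
c = -127612147756/8428707085645 (c = (-62205589/87990595 + 1451)/(-7*123**2 + 10112) = 127612147756/(87990595*(-7*15129 + 10112)) = 127612147756/(87990595*(-105903 + 10112)) = (127612147756/87990595)/(-95791) = (127612147756/87990595)*(-1/95791) = -127612147756/8428707085645 ≈ -0.015140)
-32080/a(30) + c/(-43016) = -32080/220 - 127612147756/8428707085645/(-43016) = -32080*1/220 - 127612147756/8428707085645*(-1/43016) = -1604/11 + 31903036939/90642315999026330 = -13217297682864075181/90642315999026330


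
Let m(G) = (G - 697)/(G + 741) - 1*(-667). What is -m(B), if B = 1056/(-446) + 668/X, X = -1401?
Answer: -153602725394/230616751 ≈ -666.05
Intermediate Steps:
B = -888692/312423 (B = 1056/(-446) + 668/(-1401) = 1056*(-1/446) + 668*(-1/1401) = -528/223 - 668/1401 = -888692/312423 ≈ -2.8445)
m(G) = 667 + (-697 + G)/(741 + G) (m(G) = (-697 + G)/(741 + G) + 667 = 667 + (-697 + G)/(741 + G))
-m(B) = -2*(246775 + 334*(-888692/312423))/(741 - 888692/312423) = -2*(246775 - 296823128/312423)/230616751/312423 = -2*312423*76801362697/(230616751*312423) = -1*153602725394/230616751 = -153602725394/230616751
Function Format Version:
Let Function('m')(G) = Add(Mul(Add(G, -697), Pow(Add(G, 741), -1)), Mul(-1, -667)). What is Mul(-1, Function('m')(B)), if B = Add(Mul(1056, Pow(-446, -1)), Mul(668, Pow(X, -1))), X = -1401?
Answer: Rational(-153602725394, 230616751) ≈ -666.05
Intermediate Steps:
B = Rational(-888692, 312423) (B = Add(Mul(1056, Pow(-446, -1)), Mul(668, Pow(-1401, -1))) = Add(Mul(1056, Rational(-1, 446)), Mul(668, Rational(-1, 1401))) = Add(Rational(-528, 223), Rational(-668, 1401)) = Rational(-888692, 312423) ≈ -2.8445)
Function('m')(G) = Add(667, Mul(Pow(Add(741, G), -1), Add(-697, G))) (Function('m')(G) = Add(Mul(Add(-697, G), Pow(Add(741, G), -1)), 667) = Add(Mul(Pow(Add(741, G), -1), Add(-697, G)), 667) = Add(667, Mul(Pow(Add(741, G), -1), Add(-697, G))))
Mul(-1, Function('m')(B)) = Mul(-1, Mul(2, Pow(Add(741, Rational(-888692, 312423)), -1), Add(246775, Mul(334, Rational(-888692, 312423))))) = Mul(-1, Mul(2, Pow(Rational(230616751, 312423), -1), Add(246775, Rational(-296823128, 312423)))) = Mul(-1, Mul(2, Rational(312423, 230616751), Rational(76801362697, 312423))) = Mul(-1, Rational(153602725394, 230616751)) = Rational(-153602725394, 230616751)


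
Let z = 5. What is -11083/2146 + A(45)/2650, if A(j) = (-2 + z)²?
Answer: -7337659/1421725 ≈ -5.1611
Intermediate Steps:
A(j) = 9 (A(j) = (-2 + 5)² = 3² = 9)
-11083/2146 + A(45)/2650 = -11083/2146 + 9/2650 = -7337659/1421725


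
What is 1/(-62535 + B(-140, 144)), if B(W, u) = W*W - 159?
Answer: -1/43094 ≈ -2.3205e-5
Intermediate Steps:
B(W, u) = -159 + W² (B(W, u) = W² - 159 = -159 + W²)
1/(-62535 + B(-140, 144)) = 1/(-62535 + (-159 + (-140)²)) = 1/(-62535 + (-159 + 19600)) = 1/(-62535 + 19441) = 1/(-43094) = -1/43094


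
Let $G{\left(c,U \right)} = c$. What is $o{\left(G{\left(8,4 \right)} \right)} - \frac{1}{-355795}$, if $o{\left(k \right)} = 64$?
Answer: $\frac{22770881}{355795} \approx 64.0$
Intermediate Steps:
$o{\left(G{\left(8,4 \right)} \right)} - \frac{1}{-355795} = 64 - \frac{1}{-355795} = 64 - - \frac{1}{355795} = 64 + \frac{1}{355795} = \frac{22770881}{355795}$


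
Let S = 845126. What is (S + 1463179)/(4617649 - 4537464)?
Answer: 461661/16037 ≈ 28.787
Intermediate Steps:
(S + 1463179)/(4617649 - 4537464) = (845126 + 1463179)/(4617649 - 4537464) = 2308305/80185 = 2308305*(1/80185) = 461661/16037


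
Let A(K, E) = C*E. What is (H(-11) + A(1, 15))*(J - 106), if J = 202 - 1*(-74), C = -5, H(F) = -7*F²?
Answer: -156740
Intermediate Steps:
J = 276 (J = 202 + 74 = 276)
A(K, E) = -5*E
(H(-11) + A(1, 15))*(J - 106) = (-7*(-11)² - 5*15)*(276 - 106) = (-7*121 - 75)*170 = (-847 - 75)*170 = -922*170 = -156740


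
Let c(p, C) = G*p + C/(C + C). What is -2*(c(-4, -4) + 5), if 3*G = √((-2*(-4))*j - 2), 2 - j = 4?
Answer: -11 + 8*I*√2 ≈ -11.0 + 11.314*I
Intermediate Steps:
j = -2 (j = 2 - 1*4 = 2 - 4 = -2)
G = I*√2 (G = √(-2*(-4)*(-2) - 2)/3 = √(8*(-2) - 2)/3 = √(-16 - 2)/3 = √(-18)/3 = (3*I*√2)/3 = I*√2 ≈ 1.4142*I)
c(p, C) = ½ + I*p*√2 (c(p, C) = (I*√2)*p + C/(C + C) = I*p*√2 + C/((2*C)) = I*p*√2 + (1/(2*C))*C = I*p*√2 + ½ = ½ + I*p*√2)
-2*(c(-4, -4) + 5) = -2*((½ + I*(-4)*√2) + 5) = -2*((½ - 4*I*√2) + 5) = -2*(11/2 - 4*I*√2) = -11 + 8*I*√2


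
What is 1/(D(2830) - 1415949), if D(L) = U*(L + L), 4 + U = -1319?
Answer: -1/8904129 ≈ -1.1231e-7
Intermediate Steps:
U = -1323 (U = -4 - 1319 = -1323)
D(L) = -2646*L (D(L) = -1323*(L + L) = -2646*L)
1/(D(2830) - 1415949) = 1/(-2646*2830 - 1415949) = 1/(-7488180 - 1415949) = 1/(-8904129) = -1/8904129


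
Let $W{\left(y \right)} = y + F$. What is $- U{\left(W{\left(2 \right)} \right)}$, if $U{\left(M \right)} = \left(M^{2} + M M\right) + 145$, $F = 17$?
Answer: $-867$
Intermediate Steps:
$W{\left(y \right)} = 17 + y$ ($W{\left(y \right)} = y + 17 = 17 + y$)
$U{\left(M \right)} = 145 + 2 M^{2}$ ($U{\left(M \right)} = \left(M^{2} + M^{2}\right) + 145 = 2 M^{2} + 145 = 145 + 2 M^{2}$)
$- U{\left(W{\left(2 \right)} \right)} = - (145 + 2 \left(17 + 2\right)^{2}) = - (145 + 2 \cdot 19^{2}) = - (145 + 2 \cdot 361) = - (145 + 722) = \left(-1\right) 867 = -867$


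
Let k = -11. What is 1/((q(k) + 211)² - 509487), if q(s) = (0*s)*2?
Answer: -1/464966 ≈ -2.1507e-6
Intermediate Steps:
q(s) = 0 (q(s) = 0*2 = 0)
1/((q(k) + 211)² - 509487) = 1/((0 + 211)² - 509487) = 1/(211² - 509487) = 1/(44521 - 509487) = 1/(-464966) = -1/464966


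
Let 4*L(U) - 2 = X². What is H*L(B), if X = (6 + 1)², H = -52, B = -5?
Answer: -31239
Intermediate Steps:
X = 49 (X = 7² = 49)
L(U) = 2403/4 (L(U) = ½ + (¼)*49² = ½ + (¼)*2401 = ½ + 2401/4 = 2403/4)
H*L(B) = -52*2403/4 = -31239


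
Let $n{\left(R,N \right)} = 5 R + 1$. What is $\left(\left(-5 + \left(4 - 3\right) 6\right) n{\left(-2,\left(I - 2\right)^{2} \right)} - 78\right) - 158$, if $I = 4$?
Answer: $-245$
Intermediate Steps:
$n{\left(R,N \right)} = 1 + 5 R$
$\left(\left(-5 + \left(4 - 3\right) 6\right) n{\left(-2,\left(I - 2\right)^{2} \right)} - 78\right) - 158 = \left(\left(-5 + \left(4 - 3\right) 6\right) \left(1 + 5 \left(-2\right)\right) - 78\right) - 158 = \left(\left(-5 + 1 \cdot 6\right) \left(1 - 10\right) - 78\right) - 158 = \left(\left(-5 + 6\right) \left(-9\right) - 78\right) - 158 = \left(1 \left(-9\right) - 78\right) - 158 = \left(-9 - 78\right) - 158 = -87 - 158 = -245$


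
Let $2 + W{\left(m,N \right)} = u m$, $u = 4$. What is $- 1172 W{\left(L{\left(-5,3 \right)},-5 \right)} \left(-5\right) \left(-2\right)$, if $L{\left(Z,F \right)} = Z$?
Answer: $257840$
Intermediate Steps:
$W{\left(m,N \right)} = -2 + 4 m$
$- 1172 W{\left(L{\left(-5,3 \right)},-5 \right)} \left(-5\right) \left(-2\right) = - 1172 \left(-2 + 4 \left(-5\right)\right) \left(-5\right) \left(-2\right) = - 1172 \left(-2 - 20\right) \left(-5\right) \left(-2\right) = - 1172 \left(-22\right) \left(-5\right) \left(-2\right) = - 1172 \cdot 110 \left(-2\right) = \left(-1172\right) \left(-220\right) = 257840$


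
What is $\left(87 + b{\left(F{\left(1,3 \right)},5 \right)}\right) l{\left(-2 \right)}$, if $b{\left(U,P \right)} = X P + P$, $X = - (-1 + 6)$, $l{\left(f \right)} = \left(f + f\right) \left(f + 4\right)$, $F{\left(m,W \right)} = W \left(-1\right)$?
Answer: $-536$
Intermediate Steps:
$F{\left(m,W \right)} = - W$
$l{\left(f \right)} = 2 f \left(4 + f\right)$
$X = -5$ ($X = \left(-1\right) 5 = -5$)
$b{\left(U,P \right)} = - 4 P$ ($b{\left(U,P \right)} = - 5 P + P = - 4 P$)
$\left(87 + b{\left(F{\left(1,3 \right)},5 \right)}\right) l{\left(-2 \right)} = \left(87 - 20\right) 2 \left(-2\right) \left(4 - 2\right) = \left(87 - 20\right) 2 \left(-2\right) 2 = 67 \left(-8\right) = -536$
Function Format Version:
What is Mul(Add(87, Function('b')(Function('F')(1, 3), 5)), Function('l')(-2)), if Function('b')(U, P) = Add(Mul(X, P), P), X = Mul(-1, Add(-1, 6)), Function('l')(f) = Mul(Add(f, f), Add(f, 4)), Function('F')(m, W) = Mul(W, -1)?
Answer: -536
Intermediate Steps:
Function('F')(m, W) = Mul(-1, W)
Function('l')(f) = Mul(2, f, Add(4, f)) (Function('l')(f) = Mul(Mul(2, f), Add(4, f)) = Mul(2, f, Add(4, f)))
X = -5 (X = Mul(-1, 5) = -5)
Function('b')(U, P) = Mul(-4, P) (Function('b')(U, P) = Add(Mul(-5, P), P) = Mul(-4, P))
Mul(Add(87, Function('b')(Function('F')(1, 3), 5)), Function('l')(-2)) = Mul(Add(87, Mul(-4, 5)), Mul(2, -2, Add(4, -2))) = Mul(Add(87, -20), Mul(2, -2, 2)) = Mul(67, -8) = -536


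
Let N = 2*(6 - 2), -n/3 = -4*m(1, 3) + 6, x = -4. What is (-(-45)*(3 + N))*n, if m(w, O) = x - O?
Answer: -50490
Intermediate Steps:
m(w, O) = -4 - O
n = -102 (n = -3*(-4*(-4 - 1*3) + 6) = -3*(-4*(-4 - 3) + 6) = -3*(-4*(-7) + 6) = -3*(28 + 6) = -3*34 = -102)
N = 8 (N = 2*4 = 8)
(-(-45)*(3 + N))*n = -(-45)*(3 + 8)*(-102) = -(-45)*11*(-102) = -15*(-33)*(-102) = 495*(-102) = -50490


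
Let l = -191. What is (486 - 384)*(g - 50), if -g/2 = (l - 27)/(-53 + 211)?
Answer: -380664/79 ≈ -4818.5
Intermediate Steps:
g = 218/79 (g = -2*(-191 - 27)/(-53 + 211) = -(-436)/158 = -2*(-109/79) = 218/79 ≈ 2.7595)
(486 - 384)*(g - 50) = (486 - 384)*(218/79 - 50) = 102*(-3732/79) = -380664/79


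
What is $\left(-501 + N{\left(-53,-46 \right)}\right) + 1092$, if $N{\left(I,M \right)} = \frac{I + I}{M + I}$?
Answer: $\frac{58615}{99} \approx 592.07$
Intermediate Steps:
$N{\left(I,M \right)} = \frac{2 I}{I + M}$
$\left(-501 + N{\left(-53,-46 \right)}\right) + 1092 = \left(-501 + 2 \left(-53\right) \frac{1}{-53 - 46}\right) + 1092 = \left(-501 + 2 \left(-53\right) \frac{1}{-99}\right) + 1092 = \left(-501 + 2 \left(-53\right) \left(- \frac{1}{99}\right)\right) + 1092 = \left(-501 + \frac{106}{99}\right) + 1092 = - \frac{49493}{99} + 1092 = \frac{58615}{99}$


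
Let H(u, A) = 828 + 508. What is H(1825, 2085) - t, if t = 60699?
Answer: -59363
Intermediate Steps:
H(u, A) = 1336
H(1825, 2085) - t = 1336 - 1*60699 = 1336 - 60699 = -59363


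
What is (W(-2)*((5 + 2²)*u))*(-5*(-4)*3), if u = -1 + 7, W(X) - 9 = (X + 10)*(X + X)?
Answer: -74520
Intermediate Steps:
W(X) = 9 + 2*X*(10 + X) (W(X) = 9 + (X + 10)*(X + X) = 9 + (10 + X)*(2*X) = 9 + 2*X*(10 + X))
u = 6
(W(-2)*((5 + 2²)*u))*(-5*(-4)*3) = ((9 + 2*(-2)² + 20*(-2))*((5 + 2²)*6))*(-5*(-4)*3) = ((9 + 2*4 - 40)*((5 + 4)*6))*(20*3) = ((9 + 8 - 40)*(9*6))*60 = -23*54*60 = -1242*60 = -74520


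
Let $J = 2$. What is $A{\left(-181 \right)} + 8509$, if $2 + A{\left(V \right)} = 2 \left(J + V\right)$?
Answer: $8149$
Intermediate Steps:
$A{\left(V \right)} = 2 + 2 V$ ($A{\left(V \right)} = -2 + 2 \left(2 + V\right) = -2 + \left(4 + 2 V\right) = 2 + 2 V$)
$A{\left(-181 \right)} + 8509 = \left(2 + 2 \left(-181\right)\right) + 8509 = \left(2 - 362\right) + 8509 = -360 + 8509 = 8149$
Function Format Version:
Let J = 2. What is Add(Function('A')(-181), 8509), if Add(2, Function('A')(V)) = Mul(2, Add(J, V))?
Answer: 8149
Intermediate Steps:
Function('A')(V) = Add(2, Mul(2, V)) (Function('A')(V) = Add(-2, Mul(2, Add(2, V))) = Add(-2, Add(4, Mul(2, V))) = Add(2, Mul(2, V)))
Add(Function('A')(-181), 8509) = Add(Add(2, Mul(2, -181)), 8509) = Add(Add(2, -362), 8509) = Add(-360, 8509) = 8149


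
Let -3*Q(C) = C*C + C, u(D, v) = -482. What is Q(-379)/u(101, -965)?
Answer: 23877/241 ≈ 99.075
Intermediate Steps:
Q(C) = -C/3 - C**2/3 (Q(C) = -(C*C + C)/3 = -(C**2 + C)/3 = -(C + C**2)/3 = -C/3 - C**2/3)
Q(-379)/u(101, -965) = -1/3*(-379)*(1 - 379)/(-482) = -1/3*(-379)*(-378)*(-1/482) = -47754*(-1/482) = 23877/241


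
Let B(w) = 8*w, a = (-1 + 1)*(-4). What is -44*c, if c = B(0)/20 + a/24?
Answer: 0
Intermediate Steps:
a = 0 (a = 0*(-4) = 0)
c = 0 (c = (8*0)/20 + 0/24 = 0*(1/20) + 0*(1/24) = 0 + 0 = 0)
-44*c = -44*0 = 0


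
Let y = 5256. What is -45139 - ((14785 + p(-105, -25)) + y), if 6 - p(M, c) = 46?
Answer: -65140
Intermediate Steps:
p(M, c) = -40 (p(M, c) = 6 - 1*46 = 6 - 46 = -40)
-45139 - ((14785 + p(-105, -25)) + y) = -45139 - ((14785 - 40) + 5256) = -45139 - (14745 + 5256) = -45139 - 1*20001 = -45139 - 20001 = -65140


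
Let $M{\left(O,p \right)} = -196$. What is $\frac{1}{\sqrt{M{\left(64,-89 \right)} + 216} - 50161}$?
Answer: $- \frac{50161}{2516125901} - \frac{2 \sqrt{5}}{2516125901} \approx -1.9938 \cdot 10^{-5}$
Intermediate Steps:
$\frac{1}{\sqrt{M{\left(64,-89 \right)} + 216} - 50161} = \frac{1}{\sqrt{-196 + 216} - 50161} = \frac{1}{\sqrt{20} - 50161} = \frac{1}{2 \sqrt{5} - 50161} = \frac{1}{-50161 + 2 \sqrt{5}}$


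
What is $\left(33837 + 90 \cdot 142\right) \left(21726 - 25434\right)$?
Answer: $-172855836$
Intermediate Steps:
$\left(33837 + 90 \cdot 142\right) \left(21726 - 25434\right) = \left(33837 + 12780\right) \left(-3708\right) = 46617 \left(-3708\right) = -172855836$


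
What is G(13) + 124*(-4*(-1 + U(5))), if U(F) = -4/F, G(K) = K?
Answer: 4529/5 ≈ 905.80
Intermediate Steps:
G(13) + 124*(-4*(-1 + U(5))) = 13 + 124*(-4*(-1 - 4/5)) = 13 + 124*(-4*(-1 - 4*⅕)) = 13 + 124*(-4*(-1 - ⅘)) = 13 + 124*(-4*(-9/5)) = 13 + 124*(36/5) = 13 + 4464/5 = 4529/5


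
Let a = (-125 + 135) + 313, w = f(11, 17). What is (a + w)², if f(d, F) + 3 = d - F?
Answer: 98596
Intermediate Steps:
f(d, F) = -3 + d - F (f(d, F) = -3 + (d - F) = -3 + d - F)
w = -9 (w = -3 + 11 - 1*17 = -3 + 11 - 17 = -9)
a = 323 (a = 10 + 313 = 323)
(a + w)² = (323 - 9)² = 314² = 98596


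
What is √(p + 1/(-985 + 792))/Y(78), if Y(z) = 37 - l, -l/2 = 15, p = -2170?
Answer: I*√80830523/12931 ≈ 0.69527*I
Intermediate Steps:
l = -30 (l = -2*15 = -30)
Y(z) = 67 (Y(z) = 37 - 1*(-30) = 37 + 30 = 67)
√(p + 1/(-985 + 792))/Y(78) = √(-2170 + 1/(-985 + 792))/67 = √(-2170 + 1/(-193))*(1/67) = √(-2170 - 1/193)*(1/67) = √(-418811/193)*(1/67) = (I*√80830523/193)*(1/67) = I*√80830523/12931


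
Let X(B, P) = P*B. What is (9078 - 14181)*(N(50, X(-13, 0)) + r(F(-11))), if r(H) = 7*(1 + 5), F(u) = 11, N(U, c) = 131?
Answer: -882819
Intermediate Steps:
X(B, P) = B*P
r(H) = 42 (r(H) = 7*6 = 42)
(9078 - 14181)*(N(50, X(-13, 0)) + r(F(-11))) = (9078 - 14181)*(131 + 42) = -5103*173 = -882819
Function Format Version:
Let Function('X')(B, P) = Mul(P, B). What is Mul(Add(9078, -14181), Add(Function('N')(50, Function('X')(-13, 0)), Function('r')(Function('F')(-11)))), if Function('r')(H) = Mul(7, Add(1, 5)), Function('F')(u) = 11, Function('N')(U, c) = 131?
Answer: -882819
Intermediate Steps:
Function('X')(B, P) = Mul(B, P)
Function('r')(H) = 42 (Function('r')(H) = Mul(7, 6) = 42)
Mul(Add(9078, -14181), Add(Function('N')(50, Function('X')(-13, 0)), Function('r')(Function('F')(-11)))) = Mul(Add(9078, -14181), Add(131, 42)) = Mul(-5103, 173) = -882819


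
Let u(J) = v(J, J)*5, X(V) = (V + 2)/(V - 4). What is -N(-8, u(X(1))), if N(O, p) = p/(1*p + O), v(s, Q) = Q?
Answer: -5/13 ≈ -0.38462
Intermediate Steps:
X(V) = (2 + V)/(-4 + V)
u(J) = 5*J (u(J) = J*5 = 5*J)
N(O, p) = p/(O + p) (N(O, p) = p/(p + O) = p/(O + p))
-N(-8, u(X(1))) = -5*((2 + 1)/(-4 + 1))/(-8 + 5*((2 + 1)/(-4 + 1))) = -5*(3/(-3))/(-8 + 5*(3/(-3))) = -5*(-⅓*3)/(-8 + 5*(-⅓*3)) = -5*(-1)/(-8 + 5*(-1)) = -(-5)/(-8 - 5) = -(-5)/(-13) = -(-5)*(-1)/13 = -1*5/13 = -5/13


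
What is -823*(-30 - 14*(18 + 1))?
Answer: 243608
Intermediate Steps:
-823*(-30 - 14*(18 + 1)) = -823*(-30 - 14*19) = -823*(-30 - 266) = -823*(-296) = 243608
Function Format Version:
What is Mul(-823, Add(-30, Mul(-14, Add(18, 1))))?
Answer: 243608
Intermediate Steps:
Mul(-823, Add(-30, Mul(-14, Add(18, 1)))) = Mul(-823, Add(-30, Mul(-14, 19))) = Mul(-823, Add(-30, -266)) = Mul(-823, -296) = 243608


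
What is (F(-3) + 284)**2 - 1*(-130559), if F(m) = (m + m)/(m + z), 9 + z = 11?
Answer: 214659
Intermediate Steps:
z = 2 (z = -9 + 11 = 2)
F(m) = 2*m/(2 + m) (F(m) = (m + m)/(m + 2) = (2*m)/(2 + m) = 2*m/(2 + m))
(F(-3) + 284)**2 - 1*(-130559) = (2*(-3)/(2 - 3) + 284)**2 - 1*(-130559) = (2*(-3)/(-1) + 284)**2 + 130559 = (2*(-3)*(-1) + 284)**2 + 130559 = (6 + 284)**2 + 130559 = 290**2 + 130559 = 84100 + 130559 = 214659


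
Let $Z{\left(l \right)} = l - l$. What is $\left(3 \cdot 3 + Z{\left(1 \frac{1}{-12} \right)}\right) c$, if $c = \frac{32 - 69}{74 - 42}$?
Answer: $- \frac{333}{32} \approx -10.406$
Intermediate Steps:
$Z{\left(l \right)} = 0$
$c = - \frac{37}{32} \approx -1.1563$
$\left(3 \cdot 3 + Z{\left(1 \frac{1}{-12} \right)}\right) c = \left(3 \cdot 3 + 0\right) \left(- \frac{37}{32}\right) = \left(9 + 0\right) \left(- \frac{37}{32}\right) = 9 \left(- \frac{37}{32}\right) = - \frac{333}{32}$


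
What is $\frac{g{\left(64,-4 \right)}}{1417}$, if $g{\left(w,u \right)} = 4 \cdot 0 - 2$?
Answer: $- \frac{2}{1417} \approx -0.0014114$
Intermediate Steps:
$g{\left(w,u \right)} = -2$ ($g{\left(w,u \right)} = 0 - 2 = -2$)
$\frac{g{\left(64,-4 \right)}}{1417} = - \frac{2}{1417}$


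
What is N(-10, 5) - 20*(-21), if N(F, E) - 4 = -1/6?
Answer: 2543/6 ≈ 423.83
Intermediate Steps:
N(F, E) = 23/6 (N(F, E) = 4 - 1/6 = 23/6)
N(-10, 5) - 20*(-21) = 23/6 - 20*(-21) = 23/6 + 420 = 2543/6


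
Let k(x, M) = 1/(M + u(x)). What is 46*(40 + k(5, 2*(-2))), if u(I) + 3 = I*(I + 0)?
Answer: 16583/9 ≈ 1842.6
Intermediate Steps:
u(I) = -3 + I² (u(I) = -3 + I*(I + 0) = -3 + I*I = -3 + I²)
k(x, M) = 1/(-3 + M + x²) (k(x, M) = 1/(M + (-3 + x²)) = 1/(-3 + M + x²))
46*(40 + k(5, 2*(-2))) = 46*(40 + 1/(-3 + 2*(-2) + 5²)) = 46*(40 + 1/(-3 - 4 + 25)) = 46*(40 + 1/18) = 46*(721/18) = 16583/9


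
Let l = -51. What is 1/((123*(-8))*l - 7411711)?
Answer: -1/7361527 ≈ -1.3584e-7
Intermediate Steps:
1/((123*(-8))*l - 7411711) = 1/((123*(-8))*(-51) - 7411711) = 1/(-984*(-51) - 7411711) = 1/(50184 - 7411711) = 1/(-7361527) = -1/7361527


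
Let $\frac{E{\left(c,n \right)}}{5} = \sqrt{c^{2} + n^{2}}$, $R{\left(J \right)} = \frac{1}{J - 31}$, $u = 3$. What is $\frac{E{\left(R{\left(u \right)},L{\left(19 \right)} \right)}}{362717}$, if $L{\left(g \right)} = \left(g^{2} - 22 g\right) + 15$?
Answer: $\frac{5 \sqrt{1382977}}{10156076} \approx 0.00057896$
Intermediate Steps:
$R{\left(J \right)} = \frac{1}{-31 + J}$
$L{\left(g \right)} = 15 + g^{2} - 22 g$
$E{\left(c,n \right)} = 5 \sqrt{c^{2} + n^{2}}$
$\frac{E{\left(R{\left(u \right)},L{\left(19 \right)} \right)}}{362717} = \frac{5 \sqrt{\left(\frac{1}{-31 + 3}\right)^{2} + \left(15 + 19^{2} - 418\right)^{2}}}{362717} = 5 \sqrt{\left(\frac{1}{-28}\right)^{2} + \left(15 + 361 - 418\right)^{2}} \cdot \frac{1}{362717} = 5 \sqrt{\left(- \frac{1}{28}\right)^{2} + \left(-42\right)^{2}} \cdot \frac{1}{362717} = 5 \sqrt{\frac{1}{784} + 1764} \cdot \frac{1}{362717} = 5 \sqrt{\frac{1382977}{784}} \cdot \frac{1}{362717} = 5 \frac{\sqrt{1382977}}{28} \cdot \frac{1}{362717} = \frac{5 \sqrt{1382977}}{28} \cdot \frac{1}{362717} = \frac{5 \sqrt{1382977}}{10156076}$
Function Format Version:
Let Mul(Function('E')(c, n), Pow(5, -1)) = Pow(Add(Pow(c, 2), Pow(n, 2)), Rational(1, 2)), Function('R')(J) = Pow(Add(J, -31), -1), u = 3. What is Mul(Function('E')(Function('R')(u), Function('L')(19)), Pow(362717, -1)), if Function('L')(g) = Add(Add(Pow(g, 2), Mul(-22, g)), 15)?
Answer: Mul(Rational(5, 10156076), Pow(1382977, Rational(1, 2))) ≈ 0.00057896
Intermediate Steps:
Function('R')(J) = Pow(Add(-31, J), -1)
Function('L')(g) = Add(15, Pow(g, 2), Mul(-22, g))
Function('E')(c, n) = Mul(5, Pow(Add(Pow(c, 2), Pow(n, 2)), Rational(1, 2)))
Mul(Function('E')(Function('R')(u), Function('L')(19)), Pow(362717, -1)) = Mul(Mul(5, Pow(Add(Pow(Pow(Add(-31, 3), -1), 2), Pow(Add(15, Pow(19, 2), Mul(-22, 19)), 2)), Rational(1, 2))), Pow(362717, -1)) = Mul(Mul(5, Pow(Add(Pow(Pow(-28, -1), 2), Pow(Add(15, 361, -418), 2)), Rational(1, 2))), Rational(1, 362717)) = Mul(Mul(5, Pow(Add(Pow(Rational(-1, 28), 2), Pow(-42, 2)), Rational(1, 2))), Rational(1, 362717)) = Mul(Mul(5, Pow(Add(Rational(1, 784), 1764), Rational(1, 2))), Rational(1, 362717)) = Mul(Mul(5, Pow(Rational(1382977, 784), Rational(1, 2))), Rational(1, 362717)) = Mul(Mul(5, Mul(Rational(1, 28), Pow(1382977, Rational(1, 2)))), Rational(1, 362717)) = Mul(Mul(Rational(5, 28), Pow(1382977, Rational(1, 2))), Rational(1, 362717)) = Mul(Rational(5, 10156076), Pow(1382977, Rational(1, 2)))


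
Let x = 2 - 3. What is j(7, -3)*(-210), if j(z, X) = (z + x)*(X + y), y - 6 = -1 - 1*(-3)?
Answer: -6300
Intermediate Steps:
y = 8 (y = 6 + (-1 - 1*(-3)) = 6 + (-1 + 3) = 6 + 2 = 8)
x = -1
j(z, X) = (-1 + z)*(8 + X) (j(z, X) = (z - 1)*(X + 8) = (-1 + z)*(8 + X))
j(7, -3)*(-210) = (-8 - 1*(-3) + 8*7 - 3*7)*(-210) = (-8 + 3 + 56 - 21)*(-210) = 30*(-210) = -6300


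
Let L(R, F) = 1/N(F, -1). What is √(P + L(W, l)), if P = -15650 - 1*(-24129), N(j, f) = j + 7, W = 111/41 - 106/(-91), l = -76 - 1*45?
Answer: √110192970/114 ≈ 92.081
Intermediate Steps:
l = -121 (l = -76 - 45 = -121)
W = 14447/3731 (W = 111*(1/41) - 106*(-1/91) = 111/41 + 106/91 = 14447/3731 ≈ 3.8722)
N(j, f) = 7 + j
P = 8479 (P = -15650 + 24129 = 8479)
L(R, F) = 1/(7 + F)
√(P + L(W, l)) = √(8479 + 1/(7 - 121)) = √(8479 + 1/(-114)) = √(8479 - 1/114) = √(966605/114) = √110192970/114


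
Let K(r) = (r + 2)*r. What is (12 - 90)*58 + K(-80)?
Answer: 1716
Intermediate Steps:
K(r) = r*(2 + r) (K(r) = (2 + r)*r = r*(2 + r))
(12 - 90)*58 + K(-80) = (12 - 90)*58 - 80*(2 - 80) = -78*58 - 80*(-78) = -4524 + 6240 = 1716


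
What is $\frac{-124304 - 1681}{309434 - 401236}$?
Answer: $\frac{125985}{91802} \approx 1.3724$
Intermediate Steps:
$\frac{-124304 - 1681}{309434 - 401236} = - \frac{125985}{-91802} = \left(-125985\right) \left(- \frac{1}{91802}\right) = \frac{125985}{91802}$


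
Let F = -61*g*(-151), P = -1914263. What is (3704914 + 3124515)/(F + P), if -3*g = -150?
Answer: -6829429/1453713 ≈ -4.6979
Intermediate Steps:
g = 50 (g = -1/3*(-150) = 50)
F = 460550 (F = -61*50*(-151) = -3050*(-151) = 460550)
(3704914 + 3124515)/(F + P) = (3704914 + 3124515)/(460550 - 1914263) = 6829429/(-1453713) = 6829429*(-1/1453713) = -6829429/1453713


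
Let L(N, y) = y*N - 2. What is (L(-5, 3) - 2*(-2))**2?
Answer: 169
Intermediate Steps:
L(N, y) = -2 + N*y (L(N, y) = N*y - 2 = -2 + N*y)
(L(-5, 3) - 2*(-2))**2 = ((-2 - 5*3) - 2*(-2))**2 = ((-2 - 15) + 4)**2 = (-17 + 4)**2 = (-13)**2 = 169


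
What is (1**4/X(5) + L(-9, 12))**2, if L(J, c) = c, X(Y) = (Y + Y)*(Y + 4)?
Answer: 1168561/8100 ≈ 144.27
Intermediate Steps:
X(Y) = 2*Y*(4 + Y) (X(Y) = (2*Y)*(4 + Y) = 2*Y*(4 + Y))
(1**4/X(5) + L(-9, 12))**2 = (1**4/((2*5*(4 + 5))) + 12)**2 = (1/(2*5*9) + 12)**2 = (1/90 + 12)**2 = (1081/90)**2 = 1168561/8100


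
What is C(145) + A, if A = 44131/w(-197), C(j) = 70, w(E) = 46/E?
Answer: -8690587/46 ≈ -1.8893e+5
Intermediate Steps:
A = -8693807/46 (A = 44131/((46/(-197))) = 44131/((46*(-1/197))) = 44131/(-46/197) = 44131*(-197/46) = -8693807/46 ≈ -1.8900e+5)
C(145) + A = 70 - 8693807/46 = -8690587/46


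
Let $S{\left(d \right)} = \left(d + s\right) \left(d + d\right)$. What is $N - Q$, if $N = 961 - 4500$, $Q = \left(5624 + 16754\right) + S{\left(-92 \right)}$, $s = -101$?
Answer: $-61429$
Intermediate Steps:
$S{\left(d \right)} = 2 d \left(-101 + d\right)$ ($S{\left(d \right)} = \left(d - 101\right) \left(d + d\right) = \left(-101 + d\right) 2 d = 2 d \left(-101 + d\right)$)
$Q = 57890$ ($Q = \left(5624 + 16754\right) + 2 \left(-92\right) \left(-101 - 92\right) = 22378 + 2 \left(-92\right) \left(-193\right) = 22378 + 35512 = 57890$)
$N = -3539$ ($N = 961 - 4500 = -3539$)
$N - Q = -3539 - 57890 = -61429$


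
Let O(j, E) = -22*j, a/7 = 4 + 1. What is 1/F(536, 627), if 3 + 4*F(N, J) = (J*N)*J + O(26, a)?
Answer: 4/210716569 ≈ 1.8983e-8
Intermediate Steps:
a = 35 (a = 7*(4 + 1) = 7*5 = 35)
F(N, J) = -575/4 + N*J²/4 (F(N, J) = -¾ + ((J*N)*J - 22*26)/4 = -¾ + (N*J² - 572)/4 = -¾ + (-572 + N*J²)/4 = -¾ + (-143 + N*J²/4) = -575/4 + N*J²/4)
1/F(536, 627) = 1/(-575/4 + (¼)*536*627²) = 1/(-575/4 + (¼)*536*393129) = 1/(-575/4 + 52679286) = 1/(210716569/4) = 4/210716569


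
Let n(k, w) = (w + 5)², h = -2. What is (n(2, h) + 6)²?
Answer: 225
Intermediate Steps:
n(k, w) = (5 + w)²
(n(2, h) + 6)² = ((5 - 2)² + 6)² = (3² + 6)² = (9 + 6)² = 15² = 225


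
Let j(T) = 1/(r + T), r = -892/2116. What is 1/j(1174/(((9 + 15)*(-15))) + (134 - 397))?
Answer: -25393523/95220 ≈ -266.68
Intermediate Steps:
r = -223/529 (r = -892*1/2116 = -223/529 ≈ -0.42155)
j(T) = 1/(-223/529 + T)
1/j(1174/(((9 + 15)*(-15))) + (134 - 397)) = 1/(529/(-223 + 529*(1174/(((9 + 15)*(-15))) + (134 - 397)))) = 1/(529/(-223 + 529*(1174/((24*(-15))) - 263))) = 1/(529/(-223 + 529*(1174/(-360) - 263))) = 1/(529/(-223 + 529*(1174*(-1/360) - 263))) = 1/(529/(-223 + 529*(-587/180 - 263))) = 1/(529/(-223 + 529*(-47927/180))) = 1/(529/(-223 - 25353383/180)) = 1/(529/(-25393523/180)) = 1/(529*(-180/25393523)) = 1/(-95220/25393523) = -25393523/95220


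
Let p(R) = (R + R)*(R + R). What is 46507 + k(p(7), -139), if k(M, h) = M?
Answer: 46703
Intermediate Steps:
p(R) = 4*R² (p(R) = (2*R)*(2*R) = 4*R²)
46507 + k(p(7), -139) = 46507 + 4*7² = 46507 + 4*49 = 46507 + 196 = 46703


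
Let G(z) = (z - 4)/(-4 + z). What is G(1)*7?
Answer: 7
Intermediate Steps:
G(z) = 1 (G(z) = (-4 + z)/(-4 + z) = 1)
G(1)*7 = 1*7 = 7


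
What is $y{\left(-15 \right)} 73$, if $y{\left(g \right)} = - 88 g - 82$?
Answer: $90374$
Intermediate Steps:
$y{\left(g \right)} = -82 - 88 g$
$y{\left(-15 \right)} 73 = \left(-82 - -1320\right) 73 = \left(-82 + 1320\right) 73 = 1238 \cdot 73 = 90374$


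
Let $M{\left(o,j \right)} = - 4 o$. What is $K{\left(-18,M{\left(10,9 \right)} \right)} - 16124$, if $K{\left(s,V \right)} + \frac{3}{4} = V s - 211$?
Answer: $- \frac{62463}{4} \approx -15616.0$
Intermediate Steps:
$K{\left(s,V \right)} = - \frac{847}{4} + V s$ ($K{\left(s,V \right)} = - \frac{3}{4} + \left(V s - 211\right) = - \frac{3}{4} + \left(-211 + V s\right) = - \frac{847}{4} + V s$)
$K{\left(-18,M{\left(10,9 \right)} \right)} - 16124 = \left(- \frac{847}{4} + \left(-4\right) 10 \left(-18\right)\right) - 16124 = \left(- \frac{847}{4} - -720\right) - 16124 = \left(- \frac{847}{4} + 720\right) - 16124 = \frac{2033}{4} - 16124 = - \frac{62463}{4}$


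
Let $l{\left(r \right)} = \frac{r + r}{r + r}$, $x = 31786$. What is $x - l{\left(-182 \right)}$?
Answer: $31785$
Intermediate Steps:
$l{\left(r \right)} = 1$ ($l{\left(r \right)} = \frac{2 r}{2 r} = 2 r \frac{1}{2 r} = 1$)
$x - l{\left(-182 \right)} = 31786 - 1 = 31785$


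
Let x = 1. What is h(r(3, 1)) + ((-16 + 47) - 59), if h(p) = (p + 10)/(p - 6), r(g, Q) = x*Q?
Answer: -151/5 ≈ -30.200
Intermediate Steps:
r(g, Q) = Q (r(g, Q) = 1*Q = Q)
h(p) = (10 + p)/(-6 + p)
h(r(3, 1)) + ((-16 + 47) - 59) = (10 + 1)/(-6 + 1) + ((-16 + 47) - 59) = 11/(-5) + (31 - 59) = -⅕*11 - 28 = -11/5 - 28 = -151/5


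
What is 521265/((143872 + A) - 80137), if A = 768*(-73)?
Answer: 173755/2557 ≈ 67.953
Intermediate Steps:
A = -56064
521265/((143872 + A) - 80137) = 521265/((143872 - 56064) - 80137) = 521265/(87808 - 80137) = 521265/7671 = 521265*(1/7671) = 173755/2557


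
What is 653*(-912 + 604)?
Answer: -201124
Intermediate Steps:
653*(-912 + 604) = 653*(-308) = -201124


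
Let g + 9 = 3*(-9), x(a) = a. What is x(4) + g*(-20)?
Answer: 724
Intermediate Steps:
g = -36 (g = -9 + 3*(-9) = -9 - 27 = -36)
x(4) + g*(-20) = 4 - 36*(-20) = 4 + 720 = 724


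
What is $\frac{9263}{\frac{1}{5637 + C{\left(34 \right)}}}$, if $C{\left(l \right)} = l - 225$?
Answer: $50446298$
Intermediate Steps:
$C{\left(l \right)} = -225 + l$
$\frac{9263}{\frac{1}{5637 + C{\left(34 \right)}}} = \frac{9263}{\frac{1}{5637 + \left(-225 + 34\right)}} = \frac{9263}{\frac{1}{5637 - 191}} = \frac{9263}{\frac{1}{5446}} = 9263 \frac{1}{\frac{1}{5446}} = 9263 \cdot 5446 = 50446298$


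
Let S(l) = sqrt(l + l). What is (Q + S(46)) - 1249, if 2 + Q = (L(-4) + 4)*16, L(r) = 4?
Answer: -1123 + 2*sqrt(23) ≈ -1113.4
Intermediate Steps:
S(l) = sqrt(2)*sqrt(l) (S(l) = sqrt(2*l) = sqrt(2)*sqrt(l))
Q = 126 (Q = -2 + (4 + 4)*16 = -2 + 8*16 = -2 + 128 = 126)
(Q + S(46)) - 1249 = (126 + sqrt(2)*sqrt(46)) - 1249 = (126 + 2*sqrt(23)) - 1249 = -1123 + 2*sqrt(23)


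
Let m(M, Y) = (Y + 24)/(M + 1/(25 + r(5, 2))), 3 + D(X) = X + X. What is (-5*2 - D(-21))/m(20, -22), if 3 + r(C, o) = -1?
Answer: 2105/6 ≈ 350.83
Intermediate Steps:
r(C, o) = -4 (r(C, o) = -3 - 1 = -4)
D(X) = -3 + 2*X (D(X) = -3 + (X + X) = -3 + 2*X)
m(M, Y) = (24 + Y)/(1/21 + M) (m(M, Y) = (Y + 24)/(M + 1/(25 - 4)) = (24 + Y)/(M + 1/21) = (24 + Y)/(1/21 + M))
(-5*2 - D(-21))/m(20, -22) = (-5*2 - (-3 + 2*(-21)))/((21*(24 - 22)/(1 + 21*20))) = (-10 - (-3 - 42))/((21*2/(1 + 420))) = (-10 - 1*(-45))/((21*2/421)) = (-10 + 45)/((21*(1/421)*2)) = 35/(42/421) = 35*(421/42) = 2105/6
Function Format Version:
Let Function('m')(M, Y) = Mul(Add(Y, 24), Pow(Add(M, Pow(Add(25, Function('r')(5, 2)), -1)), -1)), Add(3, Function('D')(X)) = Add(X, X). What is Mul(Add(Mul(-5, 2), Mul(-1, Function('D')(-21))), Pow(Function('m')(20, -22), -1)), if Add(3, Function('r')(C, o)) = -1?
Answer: Rational(2105, 6) ≈ 350.83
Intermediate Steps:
Function('r')(C, o) = -4 (Function('r')(C, o) = Add(-3, -1) = -4)
Function('D')(X) = Add(-3, Mul(2, X)) (Function('D')(X) = Add(-3, Add(X, X)) = Add(-3, Mul(2, X)))
Function('m')(M, Y) = Mul(Pow(Add(Rational(1, 21), M), -1), Add(24, Y)) (Function('m')(M, Y) = Mul(Add(Y, 24), Pow(Add(M, Pow(Add(25, -4), -1)), -1)) = Mul(Add(24, Y), Pow(Add(M, Pow(21, -1)), -1)) = Mul(Add(24, Y), Pow(Add(M, Rational(1, 21)), -1)) = Mul(Add(24, Y), Pow(Add(Rational(1, 21), M), -1)) = Mul(Pow(Add(Rational(1, 21), M), -1), Add(24, Y)))
Mul(Add(Mul(-5, 2), Mul(-1, Function('D')(-21))), Pow(Function('m')(20, -22), -1)) = Mul(Add(Mul(-5, 2), Mul(-1, Add(-3, Mul(2, -21)))), Pow(Mul(21, Pow(Add(1, Mul(21, 20)), -1), Add(24, -22)), -1)) = Mul(Add(-10, Mul(-1, Add(-3, -42))), Pow(Mul(21, Pow(Add(1, 420), -1), 2), -1)) = Mul(Add(-10, Mul(-1, -45)), Pow(Mul(21, Pow(421, -1), 2), -1)) = Mul(Add(-10, 45), Pow(Mul(21, Rational(1, 421), 2), -1)) = Mul(35, Pow(Rational(42, 421), -1)) = Mul(35, Rational(421, 42)) = Rational(2105, 6)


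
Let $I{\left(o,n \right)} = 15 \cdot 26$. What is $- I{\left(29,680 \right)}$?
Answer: $-390$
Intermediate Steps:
$I{\left(o,n \right)} = 390$
$- I{\left(29,680 \right)} = \left(-1\right) 390 = -390$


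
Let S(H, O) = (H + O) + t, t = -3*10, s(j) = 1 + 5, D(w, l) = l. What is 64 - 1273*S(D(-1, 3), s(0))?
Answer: 26797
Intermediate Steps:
s(j) = 6
t = -30
S(H, O) = -30 + H + O (S(H, O) = (H + O) - 30 = -30 + H + O)
64 - 1273*S(D(-1, 3), s(0)) = 64 - 1273*(-30 + 3 + 6) = 64 - 1273*(-21) = 64 + 26733 = 26797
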